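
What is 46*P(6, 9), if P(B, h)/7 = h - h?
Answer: 0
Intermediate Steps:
P(B, h) = 0 (P(B, h) = 7*(h - h) = 7*0 = 0)
46*P(6, 9) = 46*0 = 0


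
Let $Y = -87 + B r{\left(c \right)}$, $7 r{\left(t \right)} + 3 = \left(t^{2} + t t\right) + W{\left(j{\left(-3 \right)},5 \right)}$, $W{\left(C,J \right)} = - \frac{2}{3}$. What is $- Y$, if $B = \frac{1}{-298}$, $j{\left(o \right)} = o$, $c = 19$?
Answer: $\frac{546601}{6258} \approx 87.344$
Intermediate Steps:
$W{\left(C,J \right)} = - \frac{2}{3}$ ($W{\left(C,J \right)} = \left(-2\right) \frac{1}{3} = - \frac{2}{3}$)
$r{\left(t \right)} = - \frac{11}{21} + \frac{2 t^{2}}{7}$ ($r{\left(t \right)} = - \frac{3}{7} + \frac{\left(t^{2} + t t\right) - \frac{2}{3}}{7} = - \frac{3}{7} + \frac{\left(t^{2} + t^{2}\right) - \frac{2}{3}}{7} = - \frac{3}{7} + \frac{2 t^{2} - \frac{2}{3}}{7} = - \frac{3}{7} + \frac{- \frac{2}{3} + 2 t^{2}}{7} = - \frac{3}{7} + \left(- \frac{2}{21} + \frac{2 t^{2}}{7}\right) = - \frac{11}{21} + \frac{2 t^{2}}{7}$)
$B = - \frac{1}{298} \approx -0.0033557$
$Y = - \frac{546601}{6258}$ ($Y = -87 - \frac{- \frac{11}{21} + \frac{2 \cdot 19^{2}}{7}}{298} = -87 - \frac{- \frac{11}{21} + \frac{2}{7} \cdot 361}{298} = -87 - \frac{- \frac{11}{21} + \frac{722}{7}}{298} = -87 - \frac{2155}{6258} = - \frac{546601}{6258} \approx -87.344$)
$- Y = \left(-1\right) \left(- \frac{546601}{6258}\right) = \frac{546601}{6258}$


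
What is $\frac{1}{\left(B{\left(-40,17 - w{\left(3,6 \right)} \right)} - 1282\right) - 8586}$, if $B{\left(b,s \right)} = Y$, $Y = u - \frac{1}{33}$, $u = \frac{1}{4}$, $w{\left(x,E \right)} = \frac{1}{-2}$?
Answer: $- \frac{132}{1302547} \approx -0.00010134$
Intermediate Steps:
$w{\left(x,E \right)} = - \frac{1}{2}$
$u = \frac{1}{4} \approx 0.25$
$Y = \frac{29}{132}$ ($Y = \frac{1}{4} - \frac{1}{33} = \frac{29}{132} \approx 0.2197$)
$B{\left(b,s \right)} = \frac{29}{132}$
$\frac{1}{\left(B{\left(-40,17 - w{\left(3,6 \right)} \right)} - 1282\right) - 8586} = \frac{1}{\left(\frac{29}{132} - 1282\right) - 8586} = \frac{1}{- \frac{169195}{132} - 8586} = \frac{1}{- \frac{1302547}{132}} = - \frac{132}{1302547}$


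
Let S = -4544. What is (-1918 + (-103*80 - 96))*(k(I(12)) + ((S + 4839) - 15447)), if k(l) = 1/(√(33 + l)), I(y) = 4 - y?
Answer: 776832786/5 ≈ 1.5537e+8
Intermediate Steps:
k(l) = (33 + l)^(-½)
(-1918 + (-103*80 - 96))*(k(I(12)) + ((S + 4839) - 15447)) = (-1918 + (-103*80 - 96))*((33 + (4 - 1*12))^(-½) + ((-4544 + 4839) - 15447)) = (-1918 + (-8240 - 96))*((33 + (4 - 12))^(-½) + (295 - 15447)) = (-1918 - 8336)*((33 - 8)^(-½) - 15152) = -10254*(25^(-½) - 15152) = -10254*(⅕ - 15152) = -10254*(-75759/5) = 776832786/5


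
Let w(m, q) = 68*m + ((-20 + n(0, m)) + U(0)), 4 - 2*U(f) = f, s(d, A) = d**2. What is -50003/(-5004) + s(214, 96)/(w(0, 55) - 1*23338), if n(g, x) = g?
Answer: 234676721/29218356 ≈ 8.0318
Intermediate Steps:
U(f) = 2 - f/2
w(m, q) = -18 + 68*m (w(m, q) = 68*m + ((-20 + 0) + (2 - 1/2*0)) = 68*m + (-20 + (2 + 0)) = 68*m + (-20 + 2) = 68*m - 18 = -18 + 68*m)
-50003/(-5004) + s(214, 96)/(w(0, 55) - 1*23338) = -50003/(-5004) + 214**2/((-18 + 68*0) - 1*23338) = -50003*(-1/5004) + 45796/((-18 + 0) - 23338) = 50003/5004 + 45796/(-18 - 23338) = 50003/5004 + 45796/(-23356) = 50003/5004 + 45796*(-1/23356) = 50003/5004 - 11449/5839 = 234676721/29218356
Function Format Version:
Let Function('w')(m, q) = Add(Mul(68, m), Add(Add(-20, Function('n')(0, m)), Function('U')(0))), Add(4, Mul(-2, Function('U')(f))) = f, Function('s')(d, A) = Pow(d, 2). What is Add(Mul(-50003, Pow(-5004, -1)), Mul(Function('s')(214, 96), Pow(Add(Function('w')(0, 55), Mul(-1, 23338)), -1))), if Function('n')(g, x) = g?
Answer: Rational(234676721, 29218356) ≈ 8.0318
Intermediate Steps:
Function('U')(f) = Add(2, Mul(Rational(-1, 2), f))
Function('w')(m, q) = Add(-18, Mul(68, m)) (Function('w')(m, q) = Add(Mul(68, m), Add(Add(-20, 0), Add(2, Mul(Rational(-1, 2), 0)))) = Add(Mul(68, m), Add(-20, Add(2, 0))) = Add(Mul(68, m), Add(-20, 2)) = Add(Mul(68, m), -18) = Add(-18, Mul(68, m)))
Add(Mul(-50003, Pow(-5004, -1)), Mul(Function('s')(214, 96), Pow(Add(Function('w')(0, 55), Mul(-1, 23338)), -1))) = Add(Mul(-50003, Pow(-5004, -1)), Mul(Pow(214, 2), Pow(Add(Add(-18, Mul(68, 0)), Mul(-1, 23338)), -1))) = Add(Mul(-50003, Rational(-1, 5004)), Mul(45796, Pow(Add(Add(-18, 0), -23338), -1))) = Add(Rational(50003, 5004), Mul(45796, Pow(Add(-18, -23338), -1))) = Add(Rational(50003, 5004), Mul(45796, Pow(-23356, -1))) = Add(Rational(50003, 5004), Mul(45796, Rational(-1, 23356))) = Add(Rational(50003, 5004), Rational(-11449, 5839)) = Rational(234676721, 29218356)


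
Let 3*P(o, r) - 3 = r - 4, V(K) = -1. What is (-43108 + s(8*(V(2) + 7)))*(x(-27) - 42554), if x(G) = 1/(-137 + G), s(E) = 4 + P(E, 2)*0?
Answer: 75204163032/41 ≈ 1.8342e+9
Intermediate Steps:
P(o, r) = -⅓ + r/3 (P(o, r) = 1 + (r - 4)/3 = 1 + (-4 + r)/3 = 1 + (-4/3 + r/3) = -⅓ + r/3)
s(E) = 4 (s(E) = 4 + (-⅓ + (⅓)*2)*0 = 4 + (-⅓ + ⅔)*0 = 4 + (⅓)*0 = 4 + 0 = 4)
(-43108 + s(8*(V(2) + 7)))*(x(-27) - 42554) = (-43108 + 4)*(1/(-137 - 27) - 42554) = -43104*(1/(-164) - 42554) = -43104*(-1/164 - 42554) = -43104*(-6978857/164) = 75204163032/41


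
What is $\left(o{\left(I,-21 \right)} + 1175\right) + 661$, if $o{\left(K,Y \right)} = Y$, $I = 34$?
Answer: $1815$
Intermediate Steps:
$\left(o{\left(I,-21 \right)} + 1175\right) + 661 = \left(-21 + 1175\right) + 661 = 1154 + 661 = 1815$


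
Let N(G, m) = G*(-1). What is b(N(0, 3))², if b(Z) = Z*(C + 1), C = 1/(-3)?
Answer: 0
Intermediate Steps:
N(G, m) = -G
C = -⅓ ≈ -0.33333
b(Z) = 2*Z/3 (b(Z) = Z*(-⅓ + 1) = Z*(⅔) = 2*Z/3)
b(N(0, 3))² = (2*(-1*0)/3)² = ((⅔)*0)² = 0² = 0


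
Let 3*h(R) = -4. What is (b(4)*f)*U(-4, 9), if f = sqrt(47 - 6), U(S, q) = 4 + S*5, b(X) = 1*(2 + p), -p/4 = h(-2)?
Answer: -352*sqrt(41)/3 ≈ -751.30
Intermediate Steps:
h(R) = -4/3 (h(R) = (1/3)*(-4) = -4/3)
p = 16/3 (p = -4*(-4/3) = 16/3 ≈ 5.3333)
b(X) = 22/3 (b(X) = 1*(2 + 16/3) = 1*(22/3) = 22/3)
U(S, q) = 4 + 5*S
f = sqrt(41) ≈ 6.4031
(b(4)*f)*U(-4, 9) = (22*sqrt(41)/3)*(4 + 5*(-4)) = (22*sqrt(41)/3)*(4 - 20) = (22*sqrt(41)/3)*(-16) = -352*sqrt(41)/3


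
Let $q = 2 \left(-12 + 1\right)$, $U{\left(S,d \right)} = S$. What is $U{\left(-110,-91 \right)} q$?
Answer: $2420$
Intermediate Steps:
$q = -22$ ($q = 2 \left(-11\right) = -22$)
$U{\left(-110,-91 \right)} q = \left(-110\right) \left(-22\right) = 2420$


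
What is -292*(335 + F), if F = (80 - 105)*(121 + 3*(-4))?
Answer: 697880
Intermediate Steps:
F = -2725 (F = -25*(121 - 12) = -25*109 = -2725)
-292*(335 + F) = -292*(335 - 2725) = -292*(-2390) = 697880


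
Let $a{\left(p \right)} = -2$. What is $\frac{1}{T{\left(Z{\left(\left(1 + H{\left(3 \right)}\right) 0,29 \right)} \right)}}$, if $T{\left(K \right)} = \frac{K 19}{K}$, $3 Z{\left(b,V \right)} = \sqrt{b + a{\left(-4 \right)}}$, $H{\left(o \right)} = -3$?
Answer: $\frac{1}{19} \approx 0.052632$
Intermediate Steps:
$Z{\left(b,V \right)} = \frac{\sqrt{-2 + b}}{3}$ ($Z{\left(b,V \right)} = \frac{\sqrt{b - 2}}{3} = \frac{\sqrt{-2 + b}}{3}$)
$T{\left(K \right)} = 19$ ($T{\left(K \right)} = \frac{19 K}{K} = 19$)
$\frac{1}{T{\left(Z{\left(\left(1 + H{\left(3 \right)}\right) 0,29 \right)} \right)}} = \frac{1}{19}$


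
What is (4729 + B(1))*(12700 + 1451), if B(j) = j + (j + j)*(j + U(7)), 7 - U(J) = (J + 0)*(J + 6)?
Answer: 64585164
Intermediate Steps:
U(J) = 7 - J*(6 + J) (U(J) = 7 - (J + 0)*(J + 6) = 7 - J*(6 + J))
B(j) = j + 2*j*(-84 + j) (B(j) = j + (j + j)*(j + (7 - 1*7² - 6*7)) = j + (2*j)*(j + (7 - 1*49 - 42)) = j + (2*j)*(j + (7 - 49 - 42)) = j + (2*j)*(j - 84) = j + (2*j)*(-84 + j) = j + 2*j*(-84 + j))
(4729 + B(1))*(12700 + 1451) = (4729 + 1*(-167 + 2*1))*(12700 + 1451) = (4729 + 1*(-167 + 2))*14151 = (4729 + 1*(-165))*14151 = (4729 - 165)*14151 = 4564*14151 = 64585164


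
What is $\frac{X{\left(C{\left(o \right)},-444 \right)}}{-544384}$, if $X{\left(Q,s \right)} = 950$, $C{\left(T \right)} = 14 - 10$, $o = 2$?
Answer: $- \frac{475}{272192} \approx -0.0017451$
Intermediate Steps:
$C{\left(T \right)} = 4$
$\frac{X{\left(C{\left(o \right)},-444 \right)}}{-544384} = \frac{950}{-544384} = 950 \left(- \frac{1}{544384}\right) = - \frac{475}{272192}$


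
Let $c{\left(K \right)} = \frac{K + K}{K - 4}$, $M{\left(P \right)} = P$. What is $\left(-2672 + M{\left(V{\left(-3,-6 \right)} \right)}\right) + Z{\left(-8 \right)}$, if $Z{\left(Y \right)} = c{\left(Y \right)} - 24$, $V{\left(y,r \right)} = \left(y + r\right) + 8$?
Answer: $- \frac{8087}{3} \approx -2695.7$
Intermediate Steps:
$V{\left(y,r \right)} = 8 + r + y$ ($V{\left(y,r \right)} = \left(r + y\right) + 8 = 8 + r + y$)
$c{\left(K \right)} = \frac{2 K}{-4 + K}$
$Z{\left(Y \right)} = -24 + \frac{2 Y}{-4 + Y}$ ($Z{\left(Y \right)} = \frac{2 Y}{-4 + Y} - 24 = -24 + \frac{2 Y}{-4 + Y}$)
$\left(-2672 + M{\left(V{\left(-3,-6 \right)} \right)}\right) + Z{\left(-8 \right)} = \left(-2672 - 1\right) + \frac{2 \left(48 - -88\right)}{-4 - 8} = \left(-2672 - 1\right) + \frac{2 \left(48 + 88\right)}{-12} = -2673 + 2 \left(- \frac{1}{12}\right) 136 = -2673 - \frac{68}{3} = - \frac{8087}{3}$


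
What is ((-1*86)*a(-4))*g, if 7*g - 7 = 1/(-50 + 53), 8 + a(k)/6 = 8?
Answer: 0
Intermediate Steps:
a(k) = 0 (a(k) = -48 + 6*8 = -48 + 48 = 0)
g = 22/21 (g = 1 + 1/(7*(-50 + 53)) = 1 + (⅐)/3 = 1 + (⅐)*(⅓) = 1 + 1/21 = 22/21 ≈ 1.0476)
((-1*86)*a(-4))*g = (-1*86*0)*(22/21) = -86*0*(22/21) = 0*(22/21) = 0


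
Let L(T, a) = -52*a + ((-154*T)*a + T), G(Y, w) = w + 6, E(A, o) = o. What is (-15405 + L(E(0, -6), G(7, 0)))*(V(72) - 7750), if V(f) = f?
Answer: 78154362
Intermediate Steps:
G(Y, w) = 6 + w
L(T, a) = T - 52*a - 154*T*a (L(T, a) = -52*a + (-154*T*a + T) = -52*a + (T - 154*T*a) = T - 52*a - 154*T*a)
(-15405 + L(E(0, -6), G(7, 0)))*(V(72) - 7750) = (-15405 + (-6 - 52*(6 + 0) - 154*(-6)*(6 + 0)))*(72 - 7750) = (-15405 + (-6 - 52*6 - 154*(-6)*6))*(-7678) = (-15405 + (-6 - 312 + 5544))*(-7678) = (-15405 + 5226)*(-7678) = -10179*(-7678) = 78154362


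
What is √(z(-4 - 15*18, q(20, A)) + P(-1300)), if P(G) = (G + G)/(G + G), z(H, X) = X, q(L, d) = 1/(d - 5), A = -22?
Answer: √78/9 ≈ 0.98131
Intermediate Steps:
q(L, d) = 1/(-5 + d)
P(G) = 1 (P(G) = (2*G)/((2*G)) = (2*G)*(1/(2*G)) = 1)
√(z(-4 - 15*18, q(20, A)) + P(-1300)) = √(1/(-5 - 22) + 1) = √(1/(-27) + 1) = √(-1/27 + 1) = √(26/27) = √78/9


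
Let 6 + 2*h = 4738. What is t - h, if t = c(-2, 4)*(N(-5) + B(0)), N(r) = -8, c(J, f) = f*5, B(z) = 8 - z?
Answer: -2366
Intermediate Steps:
h = 2366 (h = -3 + (1/2)*4738 = -3 + 2369 = 2366)
c(J, f) = 5*f
t = 0 (t = (5*4)*(-8 + (8 - 1*0)) = 20*(-8 + (8 + 0)) = 20*(-8 + 8) = 20*0 = 0)
t - h = 0 - 1*2366 = 0 - 2366 = -2366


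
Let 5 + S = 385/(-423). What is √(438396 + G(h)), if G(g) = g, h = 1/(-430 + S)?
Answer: 11*√123184464231030/184390 ≈ 662.12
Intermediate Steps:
S = -2500/423 (S = -5 + 385/(-423) = -5 + 385*(-1/423) = -5 - 385/423 = -2500/423 ≈ -5.9102)
h = -423/184390 (h = 1/(-430 - 2500/423) = 1/(-184390/423) = -423/184390 ≈ -0.0022940)
√(438396 + G(h)) = √(438396 - 423/184390) = √(80835838017/184390) = 11*√123184464231030/184390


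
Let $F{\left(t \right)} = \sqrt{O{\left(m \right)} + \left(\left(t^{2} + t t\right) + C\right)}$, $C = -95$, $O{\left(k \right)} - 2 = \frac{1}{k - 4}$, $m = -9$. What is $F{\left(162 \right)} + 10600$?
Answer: $10600 + \frac{\sqrt{8854742}}{13} \approx 10829.0$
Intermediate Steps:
$O{\left(k \right)} = 2 + \frac{1}{-4 + k}$ ($O{\left(k \right)} = 2 + \frac{1}{k - 4} = 2 + \frac{1}{-4 + k}$)
$F{\left(t \right)} = \sqrt{- \frac{1210}{13} + 2 t^{2}}$ ($F{\left(t \right)} = \sqrt{\frac{-7 + 2 \left(-9\right)}{-4 - 9} - \left(95 - t^{2} - t t\right)} = \sqrt{\frac{-7 - 18}{-13} + \left(\left(t^{2} + t^{2}\right) - 95\right)} = \sqrt{\left(- \frac{1}{13}\right) \left(-25\right) + \left(2 t^{2} - 95\right)} = \sqrt{\frac{25}{13} + \left(-95 + 2 t^{2}\right)} = \sqrt{- \frac{1210}{13} + 2 t^{2}}$)
$F{\left(162 \right)} + 10600 = \frac{\sqrt{-15730 + 338 \cdot 162^{2}}}{13} + 10600 = \frac{\sqrt{-15730 + 338 \cdot 26244}}{13} + 10600 = \frac{\sqrt{-15730 + 8870472}}{13} + 10600 = \frac{\sqrt{8854742}}{13} + 10600 = 10600 + \frac{\sqrt{8854742}}{13}$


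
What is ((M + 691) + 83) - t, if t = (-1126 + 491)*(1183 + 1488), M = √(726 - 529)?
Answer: 1696859 + √197 ≈ 1.6969e+6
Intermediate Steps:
M = √197 ≈ 14.036
t = -1696085 (t = -635*2671 = -1696085)
((M + 691) + 83) - t = ((√197 + 691) + 83) - 1*(-1696085) = ((691 + √197) + 83) + 1696085 = (774 + √197) + 1696085 = 1696859 + √197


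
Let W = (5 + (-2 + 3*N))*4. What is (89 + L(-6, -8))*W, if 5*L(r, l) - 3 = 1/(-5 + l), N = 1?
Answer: 139752/65 ≈ 2150.0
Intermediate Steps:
W = 24 (W = (5 + (-2 + 3*1))*4 = (5 + (-2 + 3))*4 = (5 + 1)*4 = 6*4 = 24)
L(r, l) = ⅗ + 1/(5*(-5 + l))
(89 + L(-6, -8))*W = (89 + (-14 + 3*(-8))/(5*(-5 - 8)))*24 = (89 + (⅕)*(-14 - 24)/(-13))*24 = (89 + (⅕)*(-1/13)*(-38))*24 = (89 + 38/65)*24 = (5823/65)*24 = 139752/65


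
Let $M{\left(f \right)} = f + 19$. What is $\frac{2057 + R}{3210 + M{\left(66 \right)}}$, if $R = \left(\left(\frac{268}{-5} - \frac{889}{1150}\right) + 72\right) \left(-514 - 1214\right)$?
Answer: $- \frac{16331369}{1894625} \approx -8.6198$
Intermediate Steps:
$M{\left(f \right)} = 19 + f$
$R = - \frac{17514144}{575}$ ($R = \left(\left(268 \left(- \frac{1}{5}\right) - \frac{889}{1150}\right) + 72\right) \left(-1728\right) = \left(\left(- \frac{268}{5} - \frac{889}{1150}\right) + 72\right) \left(-1728\right) = \left(- \frac{62529}{1150} + 72\right) \left(-1728\right) = \frac{20271}{1150} \left(-1728\right) = - \frac{17514144}{575} \approx -30459.0$)
$\frac{2057 + R}{3210 + M{\left(66 \right)}} = \frac{2057 - \frac{17514144}{575}}{3210 + \left(19 + 66\right)} = - \frac{16331369}{575 \left(3210 + 85\right)} = - \frac{16331369}{575 \cdot 3295} = \left(- \frac{16331369}{575}\right) \frac{1}{3295} = - \frac{16331369}{1894625}$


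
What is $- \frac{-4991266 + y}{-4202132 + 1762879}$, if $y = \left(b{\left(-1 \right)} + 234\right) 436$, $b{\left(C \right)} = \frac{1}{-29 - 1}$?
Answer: $- \frac{73338848}{36588795} \approx -2.0044$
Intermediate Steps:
$b{\left(C \right)} = - \frac{1}{30}$ ($b{\left(C \right)} = \frac{1}{-30} = - \frac{1}{30}$)
$y = \frac{1530142}{15}$ ($y = \left(- \frac{1}{30} + 234\right) 436 = \frac{7019}{30} \cdot 436 = \frac{1530142}{15} \approx 1.0201 \cdot 10^{5}$)
$- \frac{-4991266 + y}{-4202132 + 1762879} = - \frac{-4991266 + \frac{1530142}{15}}{-4202132 + 1762879} = - \frac{-73338848}{15 \left(-2439253\right)} = - \frac{\left(-73338848\right) \left(-1\right)}{15 \cdot 2439253} = \left(-1\right) \frac{73338848}{36588795} = - \frac{73338848}{36588795}$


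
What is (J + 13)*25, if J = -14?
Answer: -25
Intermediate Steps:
(J + 13)*25 = (-14 + 13)*25 = -1*25 = -25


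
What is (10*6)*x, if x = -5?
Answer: -300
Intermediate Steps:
(10*6)*x = (10*6)*(-5) = 60*(-5) = -300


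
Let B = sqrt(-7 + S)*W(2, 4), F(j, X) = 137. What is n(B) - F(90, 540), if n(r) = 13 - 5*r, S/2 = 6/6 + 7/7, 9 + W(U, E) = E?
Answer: -124 + 25*I*sqrt(3) ≈ -124.0 + 43.301*I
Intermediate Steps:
W(U, E) = -9 + E
S = 4 (S = 2*(6/6 + 7/7) = 2*(6*(1/6) + 7*(1/7)) = 2*(1 + 1) = 2*2 = 4)
B = -5*I*sqrt(3) (B = sqrt(-7 + 4)*(-9 + 4) = sqrt(-3)*(-5) = (I*sqrt(3))*(-5) = -5*I*sqrt(3) ≈ -8.6602*I)
n(B) - F(90, 540) = (13 - (-25)*I*sqrt(3)) - 1*137 = (13 + 25*I*sqrt(3)) - 137 = -124 + 25*I*sqrt(3)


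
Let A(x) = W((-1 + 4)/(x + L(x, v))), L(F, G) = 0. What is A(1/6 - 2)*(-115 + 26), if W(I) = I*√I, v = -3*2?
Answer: 4806*I*√22/121 ≈ 186.3*I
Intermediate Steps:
v = -6
W(I) = I^(3/2)
A(x) = 3*√3*(1/x)^(3/2) (A(x) = ((-1 + 4)/(x + 0))^(3/2) = (3/x)^(3/2) = 3*√3*(1/x)^(3/2))
A(1/6 - 2)*(-115 + 26) = (3*√3*(1/(1/6 - 2))^(3/2))*(-115 + 26) = (3*√3*(1/(⅙ - 2))^(3/2))*(-89) = (3*√3*(1/(-11/6))^(3/2))*(-89) = (3*√3*(-6/11)^(3/2))*(-89) = (3*√3*(-6*I*√66/121))*(-89) = -54*I*√22/121*(-89) = 4806*I*√22/121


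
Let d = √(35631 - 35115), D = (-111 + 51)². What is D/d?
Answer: 600*√129/43 ≈ 158.48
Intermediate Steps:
D = 3600 (D = (-60)² = 3600)
d = 2*√129 (d = √516 = 2*√129 ≈ 22.716)
D/d = 3600/((2*√129)) = 3600*(√129/258) = 600*√129/43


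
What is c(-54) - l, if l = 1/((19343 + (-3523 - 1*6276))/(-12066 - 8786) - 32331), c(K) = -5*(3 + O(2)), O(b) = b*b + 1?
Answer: -6741750347/168543889 ≈ -40.000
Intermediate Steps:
O(b) = 1 + b² (O(b) = b² + 1 = 1 + b²)
c(K) = -40 (c(K) = -5*(3 + (1 + 2²)) = -5*(3 + (1 + 4)) = -5*(3 + 5) = -5*8 = -40)
l = -5213/168543889 (l = 1/((19343 + (-3523 - 6276))/(-20852) - 32331) = 1/((19343 - 9799)*(-1/20852) - 32331) = 1/(9544*(-1/20852) - 32331) = 1/(-2386/5213 - 32331) = 1/(-168543889/5213) = -5213/168543889 ≈ -3.0930e-5)
c(-54) - l = -40 - 1*(-5213/168543889) = -40 + 5213/168543889 = -6741750347/168543889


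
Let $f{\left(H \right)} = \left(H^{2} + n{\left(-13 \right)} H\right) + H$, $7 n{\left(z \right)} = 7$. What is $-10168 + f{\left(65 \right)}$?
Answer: $-5813$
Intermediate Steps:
$n{\left(z \right)} = 1$ ($n{\left(z \right)} = \frac{1}{7} \cdot 7 = 1$)
$f{\left(H \right)} = H^{2} + 2 H$ ($f{\left(H \right)} = \left(H^{2} + 1 H\right) + H = \left(H^{2} + H\right) + H = \left(H + H^{2}\right) + H = H^{2} + 2 H$)
$-10168 + f{\left(65 \right)} = -10168 + 65 \left(2 + 65\right) = -10168 + 65 \cdot 67 = -10168 + 4355 = -5813$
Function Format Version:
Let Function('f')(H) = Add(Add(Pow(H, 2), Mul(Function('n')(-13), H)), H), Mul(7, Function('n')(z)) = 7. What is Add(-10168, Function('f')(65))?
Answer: -5813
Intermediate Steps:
Function('n')(z) = 1 (Function('n')(z) = Mul(Rational(1, 7), 7) = 1)
Function('f')(H) = Add(Pow(H, 2), Mul(2, H)) (Function('f')(H) = Add(Add(Pow(H, 2), Mul(1, H)), H) = Add(Add(Pow(H, 2), H), H) = Add(Add(H, Pow(H, 2)), H) = Add(Pow(H, 2), Mul(2, H)))
Add(-10168, Function('f')(65)) = Add(-10168, Mul(65, Add(2, 65))) = Add(-10168, Mul(65, 67)) = Add(-10168, 4355) = -5813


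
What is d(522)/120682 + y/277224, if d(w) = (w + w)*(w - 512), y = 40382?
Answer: 1941899771/8363986692 ≈ 0.23217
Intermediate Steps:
d(w) = 2*w*(-512 + w) (d(w) = (2*w)*(-512 + w) = 2*w*(-512 + w))
d(522)/120682 + y/277224 = (2*522*(-512 + 522))/120682 + 40382/277224 = (2*522*10)*(1/120682) + 40382*(1/277224) = 10440*(1/120682) + 20191/138612 = 5220/60341 + 20191/138612 = 1941899771/8363986692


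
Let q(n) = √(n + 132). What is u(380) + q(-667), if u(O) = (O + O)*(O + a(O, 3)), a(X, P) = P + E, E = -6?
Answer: 286520 + I*√535 ≈ 2.8652e+5 + 23.13*I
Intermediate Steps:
a(X, P) = -6 + P (a(X, P) = P - 6 = -6 + P)
u(O) = 2*O*(-3 + O) (u(O) = (O + O)*(O + (-6 + 3)) = (2*O)*(O - 3) = (2*O)*(-3 + O) = 2*O*(-3 + O))
q(n) = √(132 + n)
u(380) + q(-667) = 2*380*(-3 + 380) + √(132 - 667) = 2*380*377 + √(-535) = 286520 + I*√535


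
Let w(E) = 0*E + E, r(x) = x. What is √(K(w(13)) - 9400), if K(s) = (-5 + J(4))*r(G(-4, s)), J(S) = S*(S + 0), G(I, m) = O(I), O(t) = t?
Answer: 2*I*√2361 ≈ 97.18*I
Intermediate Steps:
G(I, m) = I
J(S) = S² (J(S) = S*S = S²)
w(E) = E (w(E) = 0 + E = E)
K(s) = -44 (K(s) = (-5 + 4²)*(-4) = (-5 + 16)*(-4) = 11*(-4) = -44)
√(K(w(13)) - 9400) = √(-44 - 9400) = √(-9444) = 2*I*√2361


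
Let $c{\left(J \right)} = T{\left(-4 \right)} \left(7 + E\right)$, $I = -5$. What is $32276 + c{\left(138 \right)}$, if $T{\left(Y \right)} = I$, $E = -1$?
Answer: $32246$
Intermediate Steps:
$T{\left(Y \right)} = -5$
$c{\left(J \right)} = -30$ ($c{\left(J \right)} = - 5 \left(7 - 1\right) = \left(-5\right) 6 = -30$)
$32276 + c{\left(138 \right)} = 32276 - 30 = 32246$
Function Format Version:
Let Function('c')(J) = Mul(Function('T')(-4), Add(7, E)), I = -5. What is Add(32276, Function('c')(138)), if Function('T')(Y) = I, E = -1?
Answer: 32246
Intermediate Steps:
Function('T')(Y) = -5
Function('c')(J) = -30 (Function('c')(J) = Mul(-5, Add(7, -1)) = Mul(-5, 6) = -30)
Add(32276, Function('c')(138)) = Add(32276, -30) = 32246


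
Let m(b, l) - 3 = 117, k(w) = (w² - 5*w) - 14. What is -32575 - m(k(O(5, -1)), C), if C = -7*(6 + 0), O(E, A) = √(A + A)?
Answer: -32695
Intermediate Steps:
O(E, A) = √2*√A (O(E, A) = √(2*A) = √2*√A)
k(w) = -14 + w² - 5*w
C = -42 (C = -7*6 = -42)
m(b, l) = 120 (m(b, l) = 3 + 117 = 120)
-32575 - m(k(O(5, -1)), C) = -32575 - 1*120 = -32575 - 120 = -32695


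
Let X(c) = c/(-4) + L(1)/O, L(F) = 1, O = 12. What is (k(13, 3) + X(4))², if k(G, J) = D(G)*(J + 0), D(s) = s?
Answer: 208849/144 ≈ 1450.3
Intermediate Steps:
k(G, J) = G*J (k(G, J) = G*(J + 0) = G*J)
X(c) = 1/12 - c/4 (X(c) = c/(-4) + 1/12 = c*(-¼) + 1*(1/12) = -c/4 + 1/12 = 1/12 - c/4)
(k(13, 3) + X(4))² = (13*3 + (1/12 - ¼*4))² = (39 + (1/12 - 1))² = (39 - 11/12)² = (457/12)² = 208849/144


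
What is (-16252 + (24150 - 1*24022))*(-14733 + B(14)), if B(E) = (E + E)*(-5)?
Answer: 239812252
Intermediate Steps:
B(E) = -10*E (B(E) = (2*E)*(-5) = -10*E)
(-16252 + (24150 - 1*24022))*(-14733 + B(14)) = (-16252 + (24150 - 1*24022))*(-14733 - 10*14) = (-16252 + (24150 - 24022))*(-14733 - 140) = (-16252 + 128)*(-14873) = -16124*(-14873) = 239812252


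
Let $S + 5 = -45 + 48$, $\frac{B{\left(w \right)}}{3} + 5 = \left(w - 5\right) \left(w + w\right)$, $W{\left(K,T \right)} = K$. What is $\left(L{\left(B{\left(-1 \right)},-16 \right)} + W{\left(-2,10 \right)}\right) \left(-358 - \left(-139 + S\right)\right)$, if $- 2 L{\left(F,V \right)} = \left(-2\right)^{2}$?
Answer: $868$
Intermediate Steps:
$B{\left(w \right)} = -15 + 6 w \left(-5 + w\right)$ ($B{\left(w \right)} = -15 + 3 \left(w - 5\right) \left(w + w\right) = -15 + 3 \left(-5 + w\right) 2 w = -15 + 3 \cdot 2 w \left(-5 + w\right) = -15 + 6 w \left(-5 + w\right)$)
$L{\left(F,V \right)} = -2$ ($L{\left(F,V \right)} = - \frac{\left(-2\right)^{2}}{2} = \left(- \frac{1}{2}\right) 4 = -2$)
$S = -2$ ($S = -5 + \left(-45 + 48\right) = -5 + 3 = -2$)
$\left(L{\left(B{\left(-1 \right)},-16 \right)} + W{\left(-2,10 \right)}\right) \left(-358 - \left(-139 + S\right)\right) = \left(-2 - 2\right) \left(-358 + \left(139 - -2\right)\right) = - 4 \left(-358 + \left(139 + 2\right)\right) = - 4 \left(-358 + 141\right) = \left(-4\right) \left(-217\right) = 868$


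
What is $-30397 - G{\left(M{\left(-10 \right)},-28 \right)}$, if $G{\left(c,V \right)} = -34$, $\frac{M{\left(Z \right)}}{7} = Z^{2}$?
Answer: $-30363$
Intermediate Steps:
$M{\left(Z \right)} = 7 Z^{2}$
$-30397 - G{\left(M{\left(-10 \right)},-28 \right)} = -30397 - -34 = -30397 + 34 = -30363$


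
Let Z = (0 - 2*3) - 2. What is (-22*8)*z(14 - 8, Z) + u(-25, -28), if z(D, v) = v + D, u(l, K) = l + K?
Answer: 299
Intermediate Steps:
u(l, K) = K + l
Z = -8 (Z = (0 - 6) - 2 = -6 - 2 = -8)
z(D, v) = D + v
(-22*8)*z(14 - 8, Z) + u(-25, -28) = (-22*8)*((14 - 8) - 8) + (-28 - 25) = -176*(6 - 8) - 53 = -176*(-2) - 53 = 352 - 53 = 299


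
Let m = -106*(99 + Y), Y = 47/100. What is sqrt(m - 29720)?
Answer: I*sqrt(4026382)/10 ≈ 200.66*I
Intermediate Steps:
Y = 47/100 (Y = 47*(1/100) = 47/100 ≈ 0.47000)
m = -527191/50 (m = -106*(99 + 47/100) = -106*9947/100 = -527191/50 ≈ -10544.)
sqrt(m - 29720) = sqrt(-527191/50 - 29720) = sqrt(-2013191/50) = I*sqrt(4026382)/10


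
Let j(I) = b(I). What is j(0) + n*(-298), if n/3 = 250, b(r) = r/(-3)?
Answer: -223500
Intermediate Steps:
b(r) = -r/3 (b(r) = r*(-1/3) = -r/3)
j(I) = -I/3
n = 750 (n = 3*250 = 750)
j(0) + n*(-298) = -1/3*0 + 750*(-298) = 0 - 223500 = -223500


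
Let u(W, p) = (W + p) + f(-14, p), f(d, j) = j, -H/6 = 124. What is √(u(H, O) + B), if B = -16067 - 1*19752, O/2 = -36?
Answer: I*√36707 ≈ 191.59*I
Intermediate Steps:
H = -744 (H = -6*124 = -744)
O = -72 (O = 2*(-36) = -72)
B = -35819 (B = -16067 - 19752 = -35819)
u(W, p) = W + 2*p (u(W, p) = (W + p) + p = W + 2*p)
√(u(H, O) + B) = √((-744 + 2*(-72)) - 35819) = √((-744 - 144) - 35819) = √(-888 - 35819) = √(-36707) = I*√36707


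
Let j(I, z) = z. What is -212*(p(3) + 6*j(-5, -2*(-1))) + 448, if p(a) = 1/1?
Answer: -2308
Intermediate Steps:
p(a) = 1
-212*(p(3) + 6*j(-5, -2*(-1))) + 448 = -212*(1 + 6*(-2*(-1))) + 448 = -212*(1 + 6*2) + 448 = -212*(1 + 12) + 448 = -212*13 + 448 = -2756 + 448 = -2308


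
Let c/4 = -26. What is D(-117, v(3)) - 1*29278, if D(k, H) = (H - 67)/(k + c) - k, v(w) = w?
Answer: -6444517/221 ≈ -29161.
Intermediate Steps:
c = -104 (c = 4*(-26) = -104)
D(k, H) = -k + (-67 + H)/(-104 + k) (D(k, H) = (H - 67)/(k - 104) - k = (-67 + H)/(-104 + k) - k = -k + (-67 + H)/(-104 + k))
D(-117, v(3)) - 1*29278 = (-67 + 3 - 1*(-117)**2 + 104*(-117))/(-104 - 117) - 1*29278 = (-67 + 3 - 1*13689 - 12168)/(-221) - 29278 = -(-67 + 3 - 13689 - 12168)/221 - 29278 = -1/221*(-25921) - 29278 = 25921/221 - 29278 = -6444517/221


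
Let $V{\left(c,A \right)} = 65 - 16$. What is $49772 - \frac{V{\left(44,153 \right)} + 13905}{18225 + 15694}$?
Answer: $\frac{1688202514}{33919} \approx 49772.0$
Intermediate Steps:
$V{\left(c,A \right)} = 49$ ($V{\left(c,A \right)} = 65 - 16 = 49$)
$49772 - \frac{V{\left(44,153 \right)} + 13905}{18225 + 15694} = 49772 - \frac{49 + 13905}{18225 + 15694} = 49772 - \frac{13954}{33919} = \frac{1688202514}{33919}$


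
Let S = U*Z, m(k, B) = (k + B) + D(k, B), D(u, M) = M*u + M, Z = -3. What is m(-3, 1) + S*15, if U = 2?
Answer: -94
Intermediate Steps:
D(u, M) = M + M*u
m(k, B) = B + k + B*(1 + k) (m(k, B) = (k + B) + B*(1 + k) = (B + k) + B*(1 + k) = B + k + B*(1 + k))
S = -6 (S = 2*(-3) = -6)
m(-3, 1) + S*15 = (1 - 3 + 1*(1 - 3)) - 6*15 = (1 - 3 + 1*(-2)) - 90 = (1 - 3 - 2) - 90 = -4 - 90 = -94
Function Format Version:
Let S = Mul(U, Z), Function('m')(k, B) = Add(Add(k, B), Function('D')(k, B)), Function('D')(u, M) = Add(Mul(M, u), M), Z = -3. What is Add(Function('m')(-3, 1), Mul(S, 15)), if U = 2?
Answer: -94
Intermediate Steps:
Function('D')(u, M) = Add(M, Mul(M, u))
Function('m')(k, B) = Add(B, k, Mul(B, Add(1, k))) (Function('m')(k, B) = Add(Add(k, B), Mul(B, Add(1, k))) = Add(Add(B, k), Mul(B, Add(1, k))) = Add(B, k, Mul(B, Add(1, k))))
S = -6 (S = Mul(2, -3) = -6)
Add(Function('m')(-3, 1), Mul(S, 15)) = Add(Add(1, -3, Mul(1, Add(1, -3))), Mul(-6, 15)) = Add(Add(1, -3, Mul(1, -2)), -90) = Add(Add(1, -3, -2), -90) = Add(-4, -90) = -94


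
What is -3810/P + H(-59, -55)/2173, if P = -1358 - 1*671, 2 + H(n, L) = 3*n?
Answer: 7915939/4409017 ≈ 1.7954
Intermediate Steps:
H(n, L) = -2 + 3*n
P = -2029 (P = -1358 - 671 = -2029)
-3810/P + H(-59, -55)/2173 = -3810/(-2029) + (-2 + 3*(-59))/2173 = -3810*(-1/2029) + (-2 - 177)*(1/2173) = 3810/2029 - 179*1/2173 = 3810/2029 - 179/2173 = 7915939/4409017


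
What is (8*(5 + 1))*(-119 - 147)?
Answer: -12768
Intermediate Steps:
(8*(5 + 1))*(-119 - 147) = (8*6)*(-266) = 48*(-266) = -12768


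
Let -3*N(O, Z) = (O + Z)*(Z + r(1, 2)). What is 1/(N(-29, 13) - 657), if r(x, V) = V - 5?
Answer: -3/1811 ≈ -0.0016565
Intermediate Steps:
r(x, V) = -5 + V
N(O, Z) = -(-3 + Z)*(O + Z)/3 (N(O, Z) = -(O + Z)*(Z + (-5 + 2))/3 = -(O + Z)*(Z - 3)/3 = -(O + Z)*(-3 + Z)/3 = -(-3 + Z)*(O + Z)/3)
1/(N(-29, 13) - 657) = 1/((-29 + 13 - ⅓*13² - ⅓*(-29)*13) - 657) = 1/((-29 + 13 - ⅓*169 + 377/3) - 657) = 1/((-29 + 13 - 169/3 + 377/3) - 657) = 1/(160/3 - 657) = 1/(-1811/3) = -3/1811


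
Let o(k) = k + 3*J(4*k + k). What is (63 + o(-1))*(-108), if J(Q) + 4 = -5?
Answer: -3780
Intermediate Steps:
J(Q) = -9 (J(Q) = -4 - 5 = -9)
o(k) = -27 + k (o(k) = k + 3*(-9) = k - 27 = -27 + k)
(63 + o(-1))*(-108) = (63 + (-27 - 1))*(-108) = (63 - 28)*(-108) = 35*(-108) = -3780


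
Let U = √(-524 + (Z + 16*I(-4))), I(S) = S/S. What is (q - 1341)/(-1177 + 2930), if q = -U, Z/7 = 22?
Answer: -1341/1753 - I*√354/1753 ≈ -0.76497 - 0.010733*I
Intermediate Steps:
Z = 154 (Z = 7*22 = 154)
I(S) = 1
U = I*√354 (U = √(-524 + (154 + 16*1)) = √(-524 + (154 + 16)) = √(-524 + 170) = √(-354) = I*√354 ≈ 18.815*I)
q = -I*√354 ≈ -18.815*I
(q - 1341)/(-1177 + 2930) = (-I*√354 - 1341)/(-1177 + 2930) = (-1341 - I*√354)/1753 = (-1341 - I*√354)*(1/1753) = -1341/1753 - I*√354/1753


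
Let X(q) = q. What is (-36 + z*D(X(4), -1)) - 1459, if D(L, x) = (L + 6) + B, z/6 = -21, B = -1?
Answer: -2629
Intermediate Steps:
z = -126 (z = 6*(-21) = -126)
D(L, x) = 5 + L (D(L, x) = (L + 6) - 1 = (6 + L) - 1 = 5 + L)
(-36 + z*D(X(4), -1)) - 1459 = (-36 - 126*(5 + 4)) - 1459 = (-36 - 126*9) - 1459 = (-36 - 1134) - 1459 = -1170 - 1459 = -2629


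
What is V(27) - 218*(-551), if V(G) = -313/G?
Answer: 3242873/27 ≈ 1.2011e+5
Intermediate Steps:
V(27) - 218*(-551) = -313/27 - 218*(-551) = -313*1/27 - 1*(-120118) = -313/27 + 120118 = 3242873/27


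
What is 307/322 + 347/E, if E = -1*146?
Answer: -16728/11753 ≈ -1.4233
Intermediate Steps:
E = -146
307/322 + 347/E = 307/322 + 347/(-146) = 307*(1/322) + 347*(-1/146) = 307/322 - 347/146 = -16728/11753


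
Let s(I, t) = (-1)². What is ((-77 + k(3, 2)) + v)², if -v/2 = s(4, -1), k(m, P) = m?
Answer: 5776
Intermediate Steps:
s(I, t) = 1
v = -2 (v = -2*1 = -2)
((-77 + k(3, 2)) + v)² = ((-77 + 3) - 2)² = (-74 - 2)² = (-76)² = 5776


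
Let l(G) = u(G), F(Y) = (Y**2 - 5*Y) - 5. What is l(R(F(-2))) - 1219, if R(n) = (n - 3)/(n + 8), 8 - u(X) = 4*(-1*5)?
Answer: -1191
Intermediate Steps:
F(Y) = -5 + Y**2 - 5*Y
u(X) = 28 (u(X) = 8 - 4*(-1*5) = 8 - 4*(-5) = 8 - 1*(-20) = 8 + 20 = 28)
R(n) = (-3 + n)/(8 + n)
l(G) = 28
l(R(F(-2))) - 1219 = 28 - 1219 = -1191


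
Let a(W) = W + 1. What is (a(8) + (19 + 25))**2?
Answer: 2809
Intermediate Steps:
a(W) = 1 + W
(a(8) + (19 + 25))**2 = ((1 + 8) + (19 + 25))**2 = (9 + 44)**2 = 53**2 = 2809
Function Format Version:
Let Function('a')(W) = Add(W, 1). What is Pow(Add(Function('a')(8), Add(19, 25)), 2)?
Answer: 2809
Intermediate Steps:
Function('a')(W) = Add(1, W)
Pow(Add(Function('a')(8), Add(19, 25)), 2) = Pow(Add(Add(1, 8), Add(19, 25)), 2) = Pow(Add(9, 44), 2) = Pow(53, 2) = 2809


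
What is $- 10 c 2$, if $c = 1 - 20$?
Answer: $380$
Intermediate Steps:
$c = -19$ ($c = 1 - 20 = -19$)
$- 10 c 2 = \left(-10\right) \left(-19\right) 2 = 190 \cdot 2 = 380$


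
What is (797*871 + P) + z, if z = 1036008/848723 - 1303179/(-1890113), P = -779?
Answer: 1112355956978871513/1604182375699 ≈ 6.9341e+5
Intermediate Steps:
z = 3064210179321/1604182375699 (z = 1036008*(1/848723) - 1303179*(-1/1890113) = 1036008/848723 + 1303179/1890113 = 3064210179321/1604182375699 ≈ 1.9101)
(797*871 + P) + z = (797*871 - 779) + 3064210179321/1604182375699 = (694187 - 779) + 3064210179321/1604182375699 = 693408 + 3064210179321/1604182375699 = 1112355956978871513/1604182375699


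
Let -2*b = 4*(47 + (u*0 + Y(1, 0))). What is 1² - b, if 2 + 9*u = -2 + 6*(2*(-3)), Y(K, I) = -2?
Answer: 91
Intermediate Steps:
u = -40/9 (u = -2/9 + (-2 + 6*(2*(-3)))/9 = -2/9 + (-2 + 6*(-6))/9 = -2/9 + (-2 - 36)/9 = -2/9 + (⅑)*(-38) = -2/9 - 38/9 = -40/9 ≈ -4.4444)
b = -90 (b = -2*(47 + (-40/9*0 - 2)) = -2*(47 + (0 - 2)) = -2*(47 - 2) = -2*45 = -½*180 = -90)
1² - b = 1² - 1*(-90) = 1 + 90 = 91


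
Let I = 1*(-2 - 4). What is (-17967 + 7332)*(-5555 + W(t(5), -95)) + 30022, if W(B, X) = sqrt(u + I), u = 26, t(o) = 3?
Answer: 59107447 - 21270*sqrt(5) ≈ 5.9060e+7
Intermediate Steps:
I = -6 (I = 1*(-6) = -6)
W(B, X) = 2*sqrt(5) (W(B, X) = sqrt(26 - 6) = sqrt(20) = 2*sqrt(5))
(-17967 + 7332)*(-5555 + W(t(5), -95)) + 30022 = (-17967 + 7332)*(-5555 + 2*sqrt(5)) + 30022 = -10635*(-5555 + 2*sqrt(5)) + 30022 = (59077425 - 21270*sqrt(5)) + 30022 = 59107447 - 21270*sqrt(5)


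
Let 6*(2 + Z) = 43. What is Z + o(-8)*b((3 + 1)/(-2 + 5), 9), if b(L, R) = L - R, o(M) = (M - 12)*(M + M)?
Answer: -14689/6 ≈ -2448.2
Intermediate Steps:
o(M) = 2*M*(-12 + M) (o(M) = (-12 + M)*(2*M) = 2*M*(-12 + M))
Z = 31/6 (Z = -2 + (1/6)*43 = -2 + 43/6 = 31/6 ≈ 5.1667)
Z + o(-8)*b((3 + 1)/(-2 + 5), 9) = 31/6 + (2*(-8)*(-12 - 8))*((3 + 1)/(-2 + 5) - 1*9) = 31/6 + (2*(-8)*(-20))*(4/3 - 9) = 31/6 + 320*(4*(1/3) - 9) = 31/6 + 320*(4/3 - 9) = 31/6 + 320*(-23/3) = 31/6 - 7360/3 = -14689/6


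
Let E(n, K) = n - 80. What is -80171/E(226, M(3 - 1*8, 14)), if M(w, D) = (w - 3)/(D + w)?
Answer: -80171/146 ≈ -549.12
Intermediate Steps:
M(w, D) = (-3 + w)/(D + w)
E(n, K) = -80 + n
-80171/E(226, M(3 - 1*8, 14)) = -80171/(-80 + 226) = -80171/146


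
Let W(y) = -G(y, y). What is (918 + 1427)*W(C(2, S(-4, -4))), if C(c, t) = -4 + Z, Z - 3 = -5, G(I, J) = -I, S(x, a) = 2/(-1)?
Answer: -14070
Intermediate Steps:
S(x, a) = -2 (S(x, a) = 2*(-1) = -2)
Z = -2 (Z = 3 - 5 = -2)
C(c, t) = -6 (C(c, t) = -4 - 2 = -6)
W(y) = y (W(y) = -(-1)*y = y)
(918 + 1427)*W(C(2, S(-4, -4))) = (918 + 1427)*(-6) = 2345*(-6) = -14070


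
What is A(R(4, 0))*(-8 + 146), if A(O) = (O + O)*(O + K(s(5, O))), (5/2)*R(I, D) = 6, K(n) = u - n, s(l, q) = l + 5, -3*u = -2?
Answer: -114816/25 ≈ -4592.6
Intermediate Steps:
u = ⅔ (u = -⅓*(-2) = ⅔ ≈ 0.66667)
s(l, q) = 5 + l
K(n) = ⅔ - n
R(I, D) = 12/5 (R(I, D) = (⅖)*6 = 12/5)
A(O) = 2*O*(-28/3 + O) (A(O) = (O + O)*(O + (⅔ - (5 + 5))) = (2*O)*(O + (⅔ - 1*10)) = (2*O)*(O + (⅔ - 10)) = (2*O)*(O - 28/3) = (2*O)*(-28/3 + O) = 2*O*(-28/3 + O))
A(R(4, 0))*(-8 + 146) = ((⅔)*(12/5)*(-28 + 3*(12/5)))*(-8 + 146) = ((⅔)*(12/5)*(-28 + 36/5))*138 = ((⅔)*(12/5)*(-104/5))*138 = -832/25*138 = -114816/25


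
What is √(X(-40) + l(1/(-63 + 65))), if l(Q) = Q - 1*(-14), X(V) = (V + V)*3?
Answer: I*√902/2 ≈ 15.017*I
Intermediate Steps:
X(V) = 6*V (X(V) = (2*V)*3 = 6*V)
l(Q) = 14 + Q (l(Q) = Q + 14 = 14 + Q)
√(X(-40) + l(1/(-63 + 65))) = √(6*(-40) + (14 + 1/(-63 + 65))) = √(-240 + (14 + 1/2)) = √(-240 + (14 + ½)) = √(-240 + 29/2) = √(-451/2) = I*√902/2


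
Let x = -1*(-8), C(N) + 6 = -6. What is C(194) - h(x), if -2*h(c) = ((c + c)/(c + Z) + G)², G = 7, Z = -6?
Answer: 201/2 ≈ 100.50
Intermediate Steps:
C(N) = -12 (C(N) = -6 - 6 = -12)
x = 8
h(c) = -(7 + 2*c/(-6 + c))²/2 (h(c) = -((c + c)/(c - 6) + 7)²/2 = -((2*c)/(-6 + c) + 7)²/2 = -(2*c/(-6 + c) + 7)²/2 = -(7 + 2*c/(-6 + c))²/2)
C(194) - h(x) = -12 - (-9)*(-14 + 3*8)²/(2*(-6 + 8)²) = -12 - (-9)*(-14 + 24)²/(2*2²) = -12 - (-9)*10²/(2*4) = -12 - (-9)*100/(2*4) = -12 - 1*(-225/2) = -12 + 225/2 = 201/2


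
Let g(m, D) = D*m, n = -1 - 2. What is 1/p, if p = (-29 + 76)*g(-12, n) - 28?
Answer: 1/1664 ≈ 0.00060096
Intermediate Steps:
n = -3
p = 1664 (p = (-29 + 76)*(-3*(-12)) - 28 = 47*36 - 28 = 1692 - 28 = 1664)
1/p = 1/1664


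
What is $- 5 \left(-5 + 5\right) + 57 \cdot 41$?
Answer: $2337$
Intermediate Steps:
$- 5 \left(-5 + 5\right) + 57 \cdot 41 = \left(-5\right) 0 + 2337 = 0 + 2337 = 2337$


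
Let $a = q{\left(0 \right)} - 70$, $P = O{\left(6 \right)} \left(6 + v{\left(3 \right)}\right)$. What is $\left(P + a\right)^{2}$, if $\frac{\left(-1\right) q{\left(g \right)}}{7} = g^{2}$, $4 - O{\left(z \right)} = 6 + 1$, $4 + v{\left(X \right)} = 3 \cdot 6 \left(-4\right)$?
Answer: $19600$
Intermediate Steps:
$v{\left(X \right)} = -76$ ($v{\left(X \right)} = -4 + 3 \cdot 6 \left(-4\right) = -4 + 18 \left(-4\right) = -4 - 72 = -76$)
$O{\left(z \right)} = -3$ ($O{\left(z \right)} = 4 - \left(6 + 1\right) = 4 - 7 = -3$)
$P = 210$ ($P = - 3 \left(6 - 76\right) = \left(-3\right) \left(-70\right) = 210$)
$q{\left(g \right)} = - 7 g^{2}$
$a = -70$ ($a = - 7 \cdot 0^{2} - 70 = \left(-7\right) 0 - 70 = 0 - 70 = -70$)
$\left(P + a\right)^{2} = \left(210 - 70\right)^{2} = 140^{2} = 19600$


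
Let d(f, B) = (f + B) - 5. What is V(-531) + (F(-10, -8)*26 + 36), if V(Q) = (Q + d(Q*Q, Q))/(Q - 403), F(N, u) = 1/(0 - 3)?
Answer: -383047/1401 ≈ -273.41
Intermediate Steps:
d(f, B) = -5 + B + f (d(f, B) = (B + f) - 5 = -5 + B + f)
F(N, u) = -⅓ (F(N, u) = 1/(-3) = -⅓)
V(Q) = (-5 + Q² + 2*Q)/(-403 + Q) (V(Q) = (Q + (-5 + Q + Q*Q))/(Q - 403) = (Q + (-5 + Q + Q²))/(-403 + Q) = (-5 + Q² + 2*Q)/(-403 + Q))
V(-531) + (F(-10, -8)*26 + 36) = (-5 + (-531)² + 2*(-531))/(-403 - 531) + (-⅓*26 + 36) = (-5 + 281961 - 1062)/(-934) + (-26/3 + 36) = -1/934*280894 + 82/3 = -140447/467 + 82/3 = -383047/1401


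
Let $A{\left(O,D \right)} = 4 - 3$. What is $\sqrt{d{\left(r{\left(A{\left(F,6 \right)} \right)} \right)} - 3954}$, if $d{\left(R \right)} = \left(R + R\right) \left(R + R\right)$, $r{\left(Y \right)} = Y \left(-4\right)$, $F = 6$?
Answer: $i \sqrt{3890} \approx 62.37 i$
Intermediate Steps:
$A{\left(O,D \right)} = 1$ ($A{\left(O,D \right)} = 4 - 3 = 1$)
$r{\left(Y \right)} = - 4 Y$
$d{\left(R \right)} = 4 R^{2}$ ($d{\left(R \right)} = 2 R 2 R = 4 R^{2}$)
$\sqrt{d{\left(r{\left(A{\left(F,6 \right)} \right)} \right)} - 3954} = \sqrt{4 \left(\left(-4\right) 1\right)^{2} - 3954} = \sqrt{4 \left(-4\right)^{2} - 3954} = \sqrt{4 \cdot 16 - 3954} = \sqrt{64 - 3954} = \sqrt{-3890} = i \sqrt{3890}$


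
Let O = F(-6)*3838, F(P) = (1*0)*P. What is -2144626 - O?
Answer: -2144626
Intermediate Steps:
F(P) = 0 (F(P) = 0*P = 0)
O = 0 (O = 0*3838 = 0)
-2144626 - O = -2144626 - 1*0 = -2144626 + 0 = -2144626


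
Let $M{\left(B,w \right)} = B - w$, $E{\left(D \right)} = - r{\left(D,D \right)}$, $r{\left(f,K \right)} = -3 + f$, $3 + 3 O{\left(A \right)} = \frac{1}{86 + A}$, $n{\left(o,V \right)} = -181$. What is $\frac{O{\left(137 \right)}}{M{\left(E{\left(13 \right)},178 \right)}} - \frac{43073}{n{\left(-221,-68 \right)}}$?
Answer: $\frac{1354374566}{5691183} \approx 237.98$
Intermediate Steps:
$O{\left(A \right)} = -1 + \frac{1}{3 \left(86 + A\right)}$
$E{\left(D \right)} = 3 - D$ ($E{\left(D \right)} = - (-3 + D) = 3 - D$)
$\frac{O{\left(137 \right)}}{M{\left(E{\left(13 \right)},178 \right)}} - \frac{43073}{n{\left(-221,-68 \right)}} = \frac{\frac{1}{86 + 137} \left(- \frac{257}{3} - 137\right)}{\left(3 - 13\right) - 178} - \frac{43073}{-181} = \frac{\frac{1}{223} \left(- \frac{257}{3} - 137\right)}{\left(3 - 13\right) - 178} - - \frac{43073}{181} = \frac{\frac{1}{223} \left(- \frac{668}{3}\right)}{-10 - 178} + \frac{43073}{181} = - \frac{668}{669 \left(-188\right)} + \frac{43073}{181} = \left(- \frac{668}{669}\right) \left(- \frac{1}{188}\right) + \frac{43073}{181} = \frac{167}{31443} + \frac{43073}{181} = \frac{1354374566}{5691183}$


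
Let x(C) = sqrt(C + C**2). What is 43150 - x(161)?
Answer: 43150 - 9*sqrt(322) ≈ 42989.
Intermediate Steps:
43150 - x(161) = 43150 - sqrt(161*(1 + 161)) = 43150 - sqrt(161*162) = 43150 - sqrt(26082) = 43150 - 9*sqrt(322)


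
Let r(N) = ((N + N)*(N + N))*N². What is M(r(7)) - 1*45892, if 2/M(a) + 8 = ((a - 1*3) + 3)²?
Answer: -2116465796367/46118404 ≈ -45892.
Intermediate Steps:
r(N) = 4*N⁴ (r(N) = ((2*N)*(2*N))*N² = (4*N²)*N² = 4*N⁴)
M(a) = 2/(-8 + a²) (M(a) = 2/(-8 + ((a - 1*3) + 3)²) = 2/(-8 + ((a - 3) + 3)²) = 2/(-8 + ((-3 + a) + 3)²) = 2/(-8 + a²))
M(r(7)) - 1*45892 = 2/(-8 + (4*7⁴)²) - 1*45892 = 2/(-8 + (4*2401)²) - 45892 = 2/(-8 + 9604²) - 45892 = 2/(-8 + 92236816) - 45892 = 2/92236808 - 45892 = 2*(1/92236808) - 45892 = 1/46118404 - 45892 = -2116465796367/46118404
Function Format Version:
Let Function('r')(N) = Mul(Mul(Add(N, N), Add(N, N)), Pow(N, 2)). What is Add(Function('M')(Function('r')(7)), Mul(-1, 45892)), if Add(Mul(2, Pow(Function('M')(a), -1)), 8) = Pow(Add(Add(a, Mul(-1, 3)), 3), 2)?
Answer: Rational(-2116465796367, 46118404) ≈ -45892.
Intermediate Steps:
Function('r')(N) = Mul(4, Pow(N, 4)) (Function('r')(N) = Mul(Mul(Mul(2, N), Mul(2, N)), Pow(N, 2)) = Mul(Mul(4, Pow(N, 2)), Pow(N, 2)) = Mul(4, Pow(N, 4)))
Function('M')(a) = Mul(2, Pow(Add(-8, Pow(a, 2)), -1)) (Function('M')(a) = Mul(2, Pow(Add(-8, Pow(Add(Add(a, Mul(-1, 3)), 3), 2)), -1)) = Mul(2, Pow(Add(-8, Pow(Add(Add(a, -3), 3), 2)), -1)) = Mul(2, Pow(Add(-8, Pow(Add(Add(-3, a), 3), 2)), -1)) = Mul(2, Pow(Add(-8, Pow(a, 2)), -1)))
Add(Function('M')(Function('r')(7)), Mul(-1, 45892)) = Add(Mul(2, Pow(Add(-8, Pow(Mul(4, Pow(7, 4)), 2)), -1)), Mul(-1, 45892)) = Add(Mul(2, Pow(Add(-8, Pow(Mul(4, 2401), 2)), -1)), -45892) = Add(Mul(2, Pow(Add(-8, Pow(9604, 2)), -1)), -45892) = Add(Mul(2, Pow(Add(-8, 92236816), -1)), -45892) = Add(Mul(2, Pow(92236808, -1)), -45892) = Add(Mul(2, Rational(1, 92236808)), -45892) = Add(Rational(1, 46118404), -45892) = Rational(-2116465796367, 46118404)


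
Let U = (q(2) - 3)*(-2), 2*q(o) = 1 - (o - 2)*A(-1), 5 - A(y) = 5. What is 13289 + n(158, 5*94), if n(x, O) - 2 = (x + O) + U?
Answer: 13924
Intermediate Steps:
A(y) = 0 (A(y) = 5 - 1*5 = 5 - 5 = 0)
q(o) = ½ (q(o) = (1 - (o - 2)*0)/2 = (1 - (-2 + o)*0)/2 = (1 - 1*0)/2 = (1 + 0)/2 = (½)*1 = ½)
U = 5 (U = (½ - 3)*(-2) = -5/2*(-2) = 5)
n(x, O) = 7 + O + x (n(x, O) = 2 + ((x + O) + 5) = 2 + ((O + x) + 5) = 2 + (5 + O + x) = 7 + O + x)
13289 + n(158, 5*94) = 13289 + (7 + 5*94 + 158) = 13289 + (7 + 470 + 158) = 13289 + 635 = 13924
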